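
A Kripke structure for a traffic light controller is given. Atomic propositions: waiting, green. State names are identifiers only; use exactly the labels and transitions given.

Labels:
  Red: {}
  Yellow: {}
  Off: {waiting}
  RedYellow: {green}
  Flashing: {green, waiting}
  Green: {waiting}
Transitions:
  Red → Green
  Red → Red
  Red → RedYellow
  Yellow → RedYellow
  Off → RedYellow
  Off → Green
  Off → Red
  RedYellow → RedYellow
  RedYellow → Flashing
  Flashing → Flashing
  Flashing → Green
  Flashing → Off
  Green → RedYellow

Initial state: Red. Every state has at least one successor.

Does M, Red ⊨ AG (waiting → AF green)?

Violated

States satisfying waiting → AF green: {Red, Yellow, RedYellow, Flashing, Green}.
States satisfying AG (waiting → AF green): ∅.
Off is reachable from Red and violates waiting → AF green, so AG fails at Red.
Red ∉ Sat(AG (waiting → AF green)).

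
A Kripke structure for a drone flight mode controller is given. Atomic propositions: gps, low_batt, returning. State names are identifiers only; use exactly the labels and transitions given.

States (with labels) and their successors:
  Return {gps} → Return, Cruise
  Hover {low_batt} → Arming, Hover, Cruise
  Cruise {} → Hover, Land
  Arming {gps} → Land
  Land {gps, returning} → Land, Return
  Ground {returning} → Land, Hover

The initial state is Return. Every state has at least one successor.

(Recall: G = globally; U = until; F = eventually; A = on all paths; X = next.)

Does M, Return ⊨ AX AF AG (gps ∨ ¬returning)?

Satisfied

States satisfying AF AG (gps ∨ ¬returning): {Return, Hover, Cruise, Arming, Land, Ground}.
States satisfying AX AF AG (gps ∨ ¬returning): {Return, Hover, Cruise, Arming, Land, Ground}.
Return ∈ Sat(AX AF AG (gps ∨ ¬returning)).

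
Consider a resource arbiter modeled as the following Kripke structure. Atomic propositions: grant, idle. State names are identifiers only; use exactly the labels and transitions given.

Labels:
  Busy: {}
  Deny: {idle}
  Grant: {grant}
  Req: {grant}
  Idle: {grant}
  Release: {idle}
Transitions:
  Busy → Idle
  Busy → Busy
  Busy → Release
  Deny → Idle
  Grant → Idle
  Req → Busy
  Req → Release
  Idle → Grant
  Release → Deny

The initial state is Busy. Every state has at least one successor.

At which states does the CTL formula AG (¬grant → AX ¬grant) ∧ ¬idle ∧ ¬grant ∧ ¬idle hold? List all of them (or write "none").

none

States satisfying ¬grant → AX ¬grant: {Grant, Req, Idle, Release}.
States satisfying AG (¬grant → AX ¬grant): {Grant, Idle}.
States satisfying ¬idle: {Busy, Grant, Req, Idle}.
States satisfying ¬grant: {Busy, Deny, Release}.
States satisfying ¬grant ∧ ¬idle: {Busy}.
States satisfying ¬idle ∧ ¬grant ∧ ¬idle: {Busy}.
States satisfying AG (¬grant → AX ¬grant) ∧ ¬idle ∧ ¬grant ∧ ¬idle: ∅.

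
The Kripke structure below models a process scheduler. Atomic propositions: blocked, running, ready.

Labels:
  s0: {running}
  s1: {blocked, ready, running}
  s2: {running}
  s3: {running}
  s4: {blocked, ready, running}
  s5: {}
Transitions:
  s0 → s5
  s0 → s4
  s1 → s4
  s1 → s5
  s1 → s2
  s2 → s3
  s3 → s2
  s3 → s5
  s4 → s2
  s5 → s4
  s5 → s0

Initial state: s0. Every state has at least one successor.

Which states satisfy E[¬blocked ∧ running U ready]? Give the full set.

{s0, s1, s4}

States satisfying ¬blocked ∧ running: {s0, s2, s3}.
States satisfying ready: {s1, s4}.
States satisfying E[¬blocked ∧ running U ready]: {s0, s1, s4}.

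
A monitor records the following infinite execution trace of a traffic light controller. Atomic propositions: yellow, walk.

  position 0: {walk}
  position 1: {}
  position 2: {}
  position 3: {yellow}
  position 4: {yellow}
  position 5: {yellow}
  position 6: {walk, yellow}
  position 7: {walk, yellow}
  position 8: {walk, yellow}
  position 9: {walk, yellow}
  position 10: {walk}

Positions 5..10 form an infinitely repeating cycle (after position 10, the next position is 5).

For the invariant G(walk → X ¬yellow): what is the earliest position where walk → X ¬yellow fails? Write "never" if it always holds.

6

Check walk → X ¬yellow at each position in order: 0 ✓, 1 ✓, 2 ✓, 3 ✓, 4 ✓, 5 ✓.
At position 6 the labels are {walk, yellow} and the next position 7 has {walk, yellow}, so walk → X ¬yellow is false there. This is the first violation.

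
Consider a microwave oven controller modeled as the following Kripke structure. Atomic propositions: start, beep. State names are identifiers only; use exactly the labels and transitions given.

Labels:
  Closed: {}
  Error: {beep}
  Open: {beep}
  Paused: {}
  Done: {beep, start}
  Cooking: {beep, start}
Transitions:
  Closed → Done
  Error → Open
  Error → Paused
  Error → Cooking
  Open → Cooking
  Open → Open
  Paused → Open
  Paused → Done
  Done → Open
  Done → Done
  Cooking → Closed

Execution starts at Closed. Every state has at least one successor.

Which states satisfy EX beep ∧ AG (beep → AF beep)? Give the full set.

States satisfying beep: {Error, Open, Done, Cooking}.
States satisfying EX beep: {Closed, Error, Open, Paused, Done}.
States satisfying beep → AF beep: {Closed, Error, Open, Paused, Done, Cooking}.
States satisfying AG (beep → AF beep): {Closed, Error, Open, Paused, Done, Cooking}.
States satisfying EX beep ∧ AG (beep → AF beep): {Closed, Error, Open, Paused, Done}.

{Closed, Error, Open, Paused, Done}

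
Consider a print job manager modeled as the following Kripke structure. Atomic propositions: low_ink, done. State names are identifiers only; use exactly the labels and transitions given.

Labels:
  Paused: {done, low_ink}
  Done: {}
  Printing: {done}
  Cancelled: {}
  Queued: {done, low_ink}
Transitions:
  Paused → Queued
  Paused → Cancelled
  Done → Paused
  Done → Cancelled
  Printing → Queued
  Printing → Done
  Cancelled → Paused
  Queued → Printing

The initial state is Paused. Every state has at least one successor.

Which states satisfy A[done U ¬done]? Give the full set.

{Done, Cancelled}

States satisfying done: {Paused, Printing, Queued}.
States satisfying ¬done: {Done, Cancelled}.
States satisfying A[done U ¬done]: {Done, Cancelled}.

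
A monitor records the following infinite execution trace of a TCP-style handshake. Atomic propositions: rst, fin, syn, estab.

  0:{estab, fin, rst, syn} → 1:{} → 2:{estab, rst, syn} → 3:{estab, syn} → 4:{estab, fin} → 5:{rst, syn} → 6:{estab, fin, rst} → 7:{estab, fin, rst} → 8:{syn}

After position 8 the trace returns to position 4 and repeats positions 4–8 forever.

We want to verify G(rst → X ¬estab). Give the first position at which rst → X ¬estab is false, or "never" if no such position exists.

Check rst → X ¬estab at each position in order: 0 ✓, 1 ✓.
At position 2 the labels are {estab, rst, syn} and the next position 3 has {estab, syn}, so rst → X ¬estab is false there. This is the first violation.

2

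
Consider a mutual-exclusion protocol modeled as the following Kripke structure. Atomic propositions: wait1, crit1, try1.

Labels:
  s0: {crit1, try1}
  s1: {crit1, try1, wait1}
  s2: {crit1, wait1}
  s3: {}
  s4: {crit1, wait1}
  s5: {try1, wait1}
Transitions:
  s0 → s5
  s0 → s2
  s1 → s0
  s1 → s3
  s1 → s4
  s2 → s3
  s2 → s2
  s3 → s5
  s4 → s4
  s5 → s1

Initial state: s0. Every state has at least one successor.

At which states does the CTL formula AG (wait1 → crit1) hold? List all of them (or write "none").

{s4}

States satisfying wait1 → crit1: {s0, s1, s2, s3, s4}.
States satisfying AG (wait1 → crit1): {s4}.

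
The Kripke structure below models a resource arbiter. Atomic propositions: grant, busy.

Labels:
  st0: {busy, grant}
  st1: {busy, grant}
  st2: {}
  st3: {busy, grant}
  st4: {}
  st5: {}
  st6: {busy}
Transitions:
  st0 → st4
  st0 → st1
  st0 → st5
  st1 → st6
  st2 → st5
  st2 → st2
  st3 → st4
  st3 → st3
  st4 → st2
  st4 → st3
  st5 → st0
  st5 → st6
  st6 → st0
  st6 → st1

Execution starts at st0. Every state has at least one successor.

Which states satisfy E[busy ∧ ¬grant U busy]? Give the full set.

States satisfying busy ∧ ¬grant: {st6}.
States satisfying busy: {st0, st1, st3, st6}.
States satisfying E[busy ∧ ¬grant U busy]: {st0, st1, st3, st6}.

{st0, st1, st3, st6}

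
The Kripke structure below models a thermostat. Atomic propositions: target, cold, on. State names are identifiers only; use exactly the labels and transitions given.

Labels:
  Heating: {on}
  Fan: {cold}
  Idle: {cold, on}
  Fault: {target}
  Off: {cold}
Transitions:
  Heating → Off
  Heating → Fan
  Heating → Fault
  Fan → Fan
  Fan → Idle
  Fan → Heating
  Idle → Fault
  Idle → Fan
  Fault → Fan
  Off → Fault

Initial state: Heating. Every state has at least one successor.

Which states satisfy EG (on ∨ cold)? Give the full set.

{Heating, Fan, Idle}

States satisfying on ∨ cold: {Heating, Fan, Idle, Off}.
States satisfying EG (on ∨ cold): {Heating, Fan, Idle}.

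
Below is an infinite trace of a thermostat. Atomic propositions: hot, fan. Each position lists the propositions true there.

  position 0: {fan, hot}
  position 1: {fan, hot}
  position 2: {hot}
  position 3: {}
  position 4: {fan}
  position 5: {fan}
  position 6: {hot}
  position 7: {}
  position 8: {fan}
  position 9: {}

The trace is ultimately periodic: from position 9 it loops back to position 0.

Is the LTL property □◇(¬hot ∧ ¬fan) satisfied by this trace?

◇(¬hot ∧ ¬fan) holds at every position 0..9, and those are all positions ever visited, so □◇(¬hot ∧ ¬fan) holds.

Satisfied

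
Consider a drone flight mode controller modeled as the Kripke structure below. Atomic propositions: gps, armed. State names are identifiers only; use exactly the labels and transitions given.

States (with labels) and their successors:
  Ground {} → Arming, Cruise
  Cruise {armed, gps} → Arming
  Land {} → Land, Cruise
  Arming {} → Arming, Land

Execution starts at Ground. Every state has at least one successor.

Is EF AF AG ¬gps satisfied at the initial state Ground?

Violated

States satisfying AF AG ¬gps: ∅.
States satisfying EF AF AG ¬gps: ∅.
No suitable path/successor from Ground witnesses the formula.
Ground ∉ Sat(EF AF AG ¬gps).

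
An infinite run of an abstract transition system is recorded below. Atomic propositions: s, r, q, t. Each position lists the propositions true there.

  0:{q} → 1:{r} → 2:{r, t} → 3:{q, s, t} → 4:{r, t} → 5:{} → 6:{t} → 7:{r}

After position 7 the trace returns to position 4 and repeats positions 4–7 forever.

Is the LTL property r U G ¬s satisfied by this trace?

Does not hold

Walking from position 0: at position 0, G ¬s has not yet held and r fails, so r U G ¬s is false.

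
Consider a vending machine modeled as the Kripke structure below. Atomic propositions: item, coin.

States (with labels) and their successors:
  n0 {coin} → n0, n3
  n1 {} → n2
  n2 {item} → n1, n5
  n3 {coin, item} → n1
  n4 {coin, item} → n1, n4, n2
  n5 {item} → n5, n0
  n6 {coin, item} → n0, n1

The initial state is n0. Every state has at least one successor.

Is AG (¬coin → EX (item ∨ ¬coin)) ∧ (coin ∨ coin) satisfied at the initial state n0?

Holds

States satisfying ¬coin → EX (item ∨ ¬coin): {n0, n1, n2, n3, n4, n5, n6}.
States satisfying AG (¬coin → EX (item ∨ ¬coin)): {n0, n1, n2, n3, n4, n5, n6}.
States satisfying coin ∨ coin: {n0, n3, n4, n6}.
States satisfying AG (¬coin → EX (item ∨ ¬coin)) ∧ (coin ∨ coin): {n0, n3, n4, n6}.
n0 ∈ Sat(AG (¬coin → EX (item ∨ ¬coin)) ∧ (coin ∨ coin)).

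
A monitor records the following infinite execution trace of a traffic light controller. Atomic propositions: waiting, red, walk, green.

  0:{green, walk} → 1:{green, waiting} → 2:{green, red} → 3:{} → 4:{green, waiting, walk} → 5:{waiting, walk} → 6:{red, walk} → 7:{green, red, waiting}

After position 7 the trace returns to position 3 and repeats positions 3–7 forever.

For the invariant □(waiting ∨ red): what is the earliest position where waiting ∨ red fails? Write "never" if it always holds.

At position 0 the labels are {green, walk}, so waiting ∨ red is false there. This is the first violation.

0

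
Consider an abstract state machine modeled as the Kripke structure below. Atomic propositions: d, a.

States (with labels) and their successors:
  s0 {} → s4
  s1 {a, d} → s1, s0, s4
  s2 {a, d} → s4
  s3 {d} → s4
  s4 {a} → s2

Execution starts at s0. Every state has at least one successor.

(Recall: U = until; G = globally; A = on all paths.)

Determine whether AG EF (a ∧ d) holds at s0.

States satisfying EF (a ∧ d): {s0, s1, s2, s3, s4}.
States satisfying AG EF (a ∧ d): {s0, s1, s2, s3, s4}.
Every state reachable from s0 satisfies EF (a ∧ d).
s0 ∈ Sat(AG EF (a ∧ d)).

Yes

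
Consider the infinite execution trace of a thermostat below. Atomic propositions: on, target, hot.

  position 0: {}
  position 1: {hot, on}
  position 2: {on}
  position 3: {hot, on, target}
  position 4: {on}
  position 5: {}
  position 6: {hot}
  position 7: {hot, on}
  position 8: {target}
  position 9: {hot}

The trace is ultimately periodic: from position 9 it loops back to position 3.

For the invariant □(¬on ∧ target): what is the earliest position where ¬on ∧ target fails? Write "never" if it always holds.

At position 0 the labels are {}, so ¬on ∧ target is false there. This is the first violation.

0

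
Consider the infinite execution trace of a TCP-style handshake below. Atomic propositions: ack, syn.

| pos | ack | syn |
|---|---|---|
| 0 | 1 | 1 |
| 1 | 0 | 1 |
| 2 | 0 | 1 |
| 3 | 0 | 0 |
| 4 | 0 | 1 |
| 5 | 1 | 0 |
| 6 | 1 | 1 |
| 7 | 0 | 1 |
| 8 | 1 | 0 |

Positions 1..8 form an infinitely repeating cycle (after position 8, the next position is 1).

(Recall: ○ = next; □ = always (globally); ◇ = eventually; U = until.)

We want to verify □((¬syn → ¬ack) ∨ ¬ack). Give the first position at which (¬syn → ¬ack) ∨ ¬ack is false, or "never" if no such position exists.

5

Check (¬syn → ¬ack) ∨ ¬ack at each position in order: 0 ✓, 1 ✓, 2 ✓, 3 ✓, 4 ✓.
At position 5 the labels are {ack}, so (¬syn → ¬ack) ∨ ¬ack is false there. This is the first violation.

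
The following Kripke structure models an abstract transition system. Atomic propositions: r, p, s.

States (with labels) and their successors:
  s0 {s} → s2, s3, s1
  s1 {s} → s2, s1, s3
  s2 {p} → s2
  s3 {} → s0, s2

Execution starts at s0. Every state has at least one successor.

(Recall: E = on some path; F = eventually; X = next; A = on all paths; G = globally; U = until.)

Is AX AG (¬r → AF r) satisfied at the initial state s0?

States satisfying AG (¬r → AF r): ∅.
States satisfying AX AG (¬r → AF r): ∅.
s0 ∉ Sat(AX AG (¬r → AF r)).

No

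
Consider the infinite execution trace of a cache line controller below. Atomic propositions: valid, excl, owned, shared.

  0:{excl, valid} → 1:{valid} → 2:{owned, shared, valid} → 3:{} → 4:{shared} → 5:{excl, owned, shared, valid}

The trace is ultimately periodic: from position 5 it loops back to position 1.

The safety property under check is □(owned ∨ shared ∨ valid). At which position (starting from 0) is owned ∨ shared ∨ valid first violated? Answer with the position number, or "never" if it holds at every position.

3

Check owned ∨ shared ∨ valid at each position in order: 0 ✓, 1 ✓, 2 ✓.
At position 3 the labels are {}, so owned ∨ shared ∨ valid is false there. This is the first violation.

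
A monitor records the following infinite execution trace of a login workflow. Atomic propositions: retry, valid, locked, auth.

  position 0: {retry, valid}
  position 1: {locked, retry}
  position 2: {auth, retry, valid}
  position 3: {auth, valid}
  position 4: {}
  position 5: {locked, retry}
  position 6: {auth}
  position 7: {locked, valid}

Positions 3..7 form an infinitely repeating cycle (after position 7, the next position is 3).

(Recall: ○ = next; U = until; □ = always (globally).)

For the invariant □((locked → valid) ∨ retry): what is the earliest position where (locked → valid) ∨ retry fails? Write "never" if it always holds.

never

(locked → valid) ∨ retry holds at every position 0..7, and those are all the positions the trace ever visits, so the invariant □((locked → valid) ∨ retry) is never violated.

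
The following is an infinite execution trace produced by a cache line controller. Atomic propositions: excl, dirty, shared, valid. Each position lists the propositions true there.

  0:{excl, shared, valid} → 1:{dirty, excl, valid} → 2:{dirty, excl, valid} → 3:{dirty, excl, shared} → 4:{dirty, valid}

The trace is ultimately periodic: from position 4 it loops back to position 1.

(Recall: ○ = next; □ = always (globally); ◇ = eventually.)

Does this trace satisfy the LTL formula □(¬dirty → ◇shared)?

¬dirty → ◇shared holds at every position 0..4, and those are all positions ever visited, so □(¬dirty → ◇shared) holds.
Positions where ¬dirty holds: 0.
Check ◇shared at each: 0→ok.

Satisfied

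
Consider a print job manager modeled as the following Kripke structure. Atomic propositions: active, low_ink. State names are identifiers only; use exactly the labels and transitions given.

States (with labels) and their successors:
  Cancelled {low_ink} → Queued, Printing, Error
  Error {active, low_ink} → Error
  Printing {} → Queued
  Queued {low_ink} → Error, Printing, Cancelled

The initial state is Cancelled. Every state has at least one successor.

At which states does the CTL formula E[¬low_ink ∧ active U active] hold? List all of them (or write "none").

States satisfying ¬low_ink ∧ active: ∅.
States satisfying active: {Error}.
States satisfying E[¬low_ink ∧ active U active]: {Error}.

{Error}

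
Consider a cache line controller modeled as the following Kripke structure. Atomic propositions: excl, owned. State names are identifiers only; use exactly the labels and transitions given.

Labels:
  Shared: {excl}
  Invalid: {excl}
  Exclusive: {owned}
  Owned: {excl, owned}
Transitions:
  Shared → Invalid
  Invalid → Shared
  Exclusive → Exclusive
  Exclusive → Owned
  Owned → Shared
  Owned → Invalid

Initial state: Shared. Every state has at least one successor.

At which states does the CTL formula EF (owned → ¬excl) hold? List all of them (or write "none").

{Shared, Invalid, Exclusive, Owned}

States satisfying owned → ¬excl: {Shared, Invalid, Exclusive}.
States satisfying EF (owned → ¬excl): {Shared, Invalid, Exclusive, Owned}.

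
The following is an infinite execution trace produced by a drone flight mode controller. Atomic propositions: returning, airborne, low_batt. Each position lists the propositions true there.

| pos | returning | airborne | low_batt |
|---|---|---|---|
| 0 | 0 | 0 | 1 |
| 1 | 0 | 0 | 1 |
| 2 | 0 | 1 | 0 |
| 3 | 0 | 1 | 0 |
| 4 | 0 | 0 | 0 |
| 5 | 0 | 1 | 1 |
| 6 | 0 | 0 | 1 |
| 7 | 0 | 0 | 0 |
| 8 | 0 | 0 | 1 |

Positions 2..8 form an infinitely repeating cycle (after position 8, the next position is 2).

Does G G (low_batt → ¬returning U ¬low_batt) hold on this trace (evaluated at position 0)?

Holds

G (low_batt → ¬returning U ¬low_batt) holds at every position 0..8, and those are all positions ever visited, so G G (low_batt → ¬returning U ¬low_batt) holds.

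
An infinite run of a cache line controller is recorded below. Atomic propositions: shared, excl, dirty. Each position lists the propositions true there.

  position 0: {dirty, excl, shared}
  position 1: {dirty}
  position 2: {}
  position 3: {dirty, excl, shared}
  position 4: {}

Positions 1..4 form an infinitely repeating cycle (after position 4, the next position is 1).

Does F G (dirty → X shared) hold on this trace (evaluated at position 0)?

G (dirty → X shared) is false at every position 0..4, so it never becomes true and F G (dirty → X shared) fails.

Does not hold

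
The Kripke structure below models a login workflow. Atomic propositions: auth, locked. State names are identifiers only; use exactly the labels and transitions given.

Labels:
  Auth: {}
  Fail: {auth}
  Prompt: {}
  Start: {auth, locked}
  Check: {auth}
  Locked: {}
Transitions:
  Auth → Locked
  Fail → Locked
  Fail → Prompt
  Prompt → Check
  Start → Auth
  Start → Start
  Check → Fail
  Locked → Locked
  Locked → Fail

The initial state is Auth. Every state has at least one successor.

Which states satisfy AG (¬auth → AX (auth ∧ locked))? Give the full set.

States satisfying ¬auth → AX (auth ∧ locked): {Fail, Start, Check}.
States satisfying AG (¬auth → AX (auth ∧ locked)): ∅.

none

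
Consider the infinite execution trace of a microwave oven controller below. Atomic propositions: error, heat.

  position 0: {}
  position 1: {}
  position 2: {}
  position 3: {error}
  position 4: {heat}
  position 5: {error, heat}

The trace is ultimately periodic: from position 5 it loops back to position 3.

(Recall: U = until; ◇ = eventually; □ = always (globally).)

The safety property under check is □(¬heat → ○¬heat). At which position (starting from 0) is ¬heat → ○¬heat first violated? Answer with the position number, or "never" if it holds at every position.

3

Check ¬heat → ○¬heat at each position in order: 0 ✓, 1 ✓, 2 ✓.
At position 3 the labels are {error} and the next position 4 has {heat}, so ¬heat → ○¬heat is false there. This is the first violation.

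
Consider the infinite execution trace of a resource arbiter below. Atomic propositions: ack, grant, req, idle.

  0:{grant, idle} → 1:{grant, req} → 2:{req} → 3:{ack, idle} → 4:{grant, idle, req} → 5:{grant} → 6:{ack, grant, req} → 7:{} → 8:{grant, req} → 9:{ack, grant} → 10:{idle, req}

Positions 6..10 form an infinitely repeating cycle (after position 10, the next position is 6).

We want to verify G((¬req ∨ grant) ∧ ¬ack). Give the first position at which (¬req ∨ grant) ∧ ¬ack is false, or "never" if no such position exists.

Check (¬req ∨ grant) ∧ ¬ack at each position in order: 0 ✓, 1 ✓.
At position 2 the labels are {req}, so (¬req ∨ grant) ∧ ¬ack is false there. This is the first violation.

2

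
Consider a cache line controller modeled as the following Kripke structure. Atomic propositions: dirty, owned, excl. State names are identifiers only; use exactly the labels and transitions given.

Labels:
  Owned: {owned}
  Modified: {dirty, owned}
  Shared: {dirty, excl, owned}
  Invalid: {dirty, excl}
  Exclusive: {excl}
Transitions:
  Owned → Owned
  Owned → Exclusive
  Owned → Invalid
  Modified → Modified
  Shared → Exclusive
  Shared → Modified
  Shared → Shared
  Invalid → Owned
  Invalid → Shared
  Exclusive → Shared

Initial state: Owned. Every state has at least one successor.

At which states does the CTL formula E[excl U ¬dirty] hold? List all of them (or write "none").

{Owned, Shared, Invalid, Exclusive}

States satisfying excl: {Shared, Invalid, Exclusive}.
States satisfying ¬dirty: {Owned, Exclusive}.
States satisfying E[excl U ¬dirty]: {Owned, Shared, Invalid, Exclusive}.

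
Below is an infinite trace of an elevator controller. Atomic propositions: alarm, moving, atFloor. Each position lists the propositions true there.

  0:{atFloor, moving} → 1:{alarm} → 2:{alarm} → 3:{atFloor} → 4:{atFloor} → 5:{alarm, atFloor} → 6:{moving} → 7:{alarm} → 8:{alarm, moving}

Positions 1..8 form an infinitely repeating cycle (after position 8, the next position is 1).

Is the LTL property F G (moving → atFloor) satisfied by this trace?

G (moving → atFloor) is false at every position 0..8, so it never becomes true and F G (moving → atFloor) fails.

No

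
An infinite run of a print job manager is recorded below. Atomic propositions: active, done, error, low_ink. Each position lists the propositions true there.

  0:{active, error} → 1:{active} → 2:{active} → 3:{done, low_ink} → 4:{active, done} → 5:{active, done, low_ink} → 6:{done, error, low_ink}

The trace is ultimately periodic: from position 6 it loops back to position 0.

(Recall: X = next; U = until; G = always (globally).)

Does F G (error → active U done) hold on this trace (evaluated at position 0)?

G (error → active U done) holds at position 0, which is reachable from 0, so F G (error → active U done) holds.

Satisfied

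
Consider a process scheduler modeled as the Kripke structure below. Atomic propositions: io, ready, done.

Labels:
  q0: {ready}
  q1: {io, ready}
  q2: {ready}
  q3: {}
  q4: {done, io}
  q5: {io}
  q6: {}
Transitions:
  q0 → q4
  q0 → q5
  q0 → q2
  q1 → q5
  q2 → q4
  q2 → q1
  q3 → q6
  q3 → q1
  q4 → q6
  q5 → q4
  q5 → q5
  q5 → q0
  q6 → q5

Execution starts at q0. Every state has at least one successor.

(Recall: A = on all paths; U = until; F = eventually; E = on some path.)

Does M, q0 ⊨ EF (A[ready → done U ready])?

Holds

States satisfying A[ready → done U ready]: {q0, q1, q2}.
States satisfying EF (A[ready → done U ready]): {q0, q1, q2, q3, q4, q5, q6}.
Some path from q0 reaches a state where A[ready → done U ready] holds.
q0 ∈ Sat(EF (A[ready → done U ready])).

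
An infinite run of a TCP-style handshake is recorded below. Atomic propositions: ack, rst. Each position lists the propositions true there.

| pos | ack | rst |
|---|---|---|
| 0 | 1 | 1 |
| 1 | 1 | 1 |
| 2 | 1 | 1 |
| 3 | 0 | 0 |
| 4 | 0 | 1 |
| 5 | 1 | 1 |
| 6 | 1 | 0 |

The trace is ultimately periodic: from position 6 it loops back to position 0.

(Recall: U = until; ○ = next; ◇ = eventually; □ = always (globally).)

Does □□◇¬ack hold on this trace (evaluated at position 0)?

□◇¬ack holds at every position 0..6, and those are all positions ever visited, so □□◇¬ack holds.

Satisfied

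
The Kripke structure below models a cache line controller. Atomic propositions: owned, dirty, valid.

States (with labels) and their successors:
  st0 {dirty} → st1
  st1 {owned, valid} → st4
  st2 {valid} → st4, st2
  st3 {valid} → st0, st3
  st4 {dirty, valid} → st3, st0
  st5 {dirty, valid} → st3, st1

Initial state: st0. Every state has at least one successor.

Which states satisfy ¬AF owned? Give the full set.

States satisfying owned: {st1}.
States satisfying AF owned: {st0, st1}.
States satisfying ¬AF owned: {st2, st3, st4, st5}.

{st2, st3, st4, st5}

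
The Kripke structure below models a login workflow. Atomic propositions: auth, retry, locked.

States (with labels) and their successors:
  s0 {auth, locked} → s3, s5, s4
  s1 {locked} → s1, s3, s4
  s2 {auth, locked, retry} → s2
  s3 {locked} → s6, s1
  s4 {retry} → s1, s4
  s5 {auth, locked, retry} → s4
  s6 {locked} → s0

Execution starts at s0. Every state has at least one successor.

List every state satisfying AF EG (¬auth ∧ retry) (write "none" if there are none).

{s4, s5}

States satisfying EG (¬auth ∧ retry): {s4}.
States satisfying AF EG (¬auth ∧ retry): {s4, s5}.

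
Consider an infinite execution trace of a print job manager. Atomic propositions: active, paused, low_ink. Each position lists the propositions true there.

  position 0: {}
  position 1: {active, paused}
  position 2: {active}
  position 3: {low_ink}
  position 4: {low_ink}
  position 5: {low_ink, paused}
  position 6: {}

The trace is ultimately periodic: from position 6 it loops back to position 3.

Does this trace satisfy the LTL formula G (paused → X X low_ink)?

Satisfied

paused → X X low_ink holds at every position 0..6, and those are all positions ever visited, so G (paused → X X low_ink) holds.
Positions where paused holds: 1, 5.
Check X X low_ink at each: 1→ok, 5→ok.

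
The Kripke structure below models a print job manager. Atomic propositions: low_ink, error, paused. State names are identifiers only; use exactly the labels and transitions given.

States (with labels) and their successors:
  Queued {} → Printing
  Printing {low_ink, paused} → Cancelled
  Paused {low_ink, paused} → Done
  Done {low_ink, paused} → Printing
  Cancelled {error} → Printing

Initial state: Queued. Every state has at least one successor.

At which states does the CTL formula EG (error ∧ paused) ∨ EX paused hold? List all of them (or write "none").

States satisfying error ∧ paused: ∅.
States satisfying EG (error ∧ paused): ∅.
States satisfying paused: {Printing, Paused, Done}.
States satisfying EX paused: {Queued, Paused, Done, Cancelled}.
States satisfying EG (error ∧ paused) ∨ EX paused: {Queued, Paused, Done, Cancelled}.

{Queued, Paused, Done, Cancelled}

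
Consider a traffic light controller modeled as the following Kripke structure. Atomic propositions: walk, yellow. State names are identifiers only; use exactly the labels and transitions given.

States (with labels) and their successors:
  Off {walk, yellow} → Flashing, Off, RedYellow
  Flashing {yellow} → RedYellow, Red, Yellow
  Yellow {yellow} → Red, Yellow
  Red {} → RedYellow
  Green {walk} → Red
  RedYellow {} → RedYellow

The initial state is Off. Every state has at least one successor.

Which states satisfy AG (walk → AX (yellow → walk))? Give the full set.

{Flashing, Yellow, Red, Green, RedYellow}

States satisfying walk → AX (yellow → walk): {Flashing, Yellow, Red, Green, RedYellow}.
States satisfying AG (walk → AX (yellow → walk)): {Flashing, Yellow, Red, Green, RedYellow}.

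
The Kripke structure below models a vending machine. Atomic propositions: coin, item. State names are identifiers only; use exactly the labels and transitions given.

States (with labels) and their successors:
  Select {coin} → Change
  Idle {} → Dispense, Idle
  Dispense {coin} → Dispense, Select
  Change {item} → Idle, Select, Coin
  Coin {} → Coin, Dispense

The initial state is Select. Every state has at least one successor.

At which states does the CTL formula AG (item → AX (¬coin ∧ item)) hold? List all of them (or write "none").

none

States satisfying item → AX (¬coin ∧ item): {Select, Idle, Dispense, Coin}.
States satisfying AG (item → AX (¬coin ∧ item)): ∅.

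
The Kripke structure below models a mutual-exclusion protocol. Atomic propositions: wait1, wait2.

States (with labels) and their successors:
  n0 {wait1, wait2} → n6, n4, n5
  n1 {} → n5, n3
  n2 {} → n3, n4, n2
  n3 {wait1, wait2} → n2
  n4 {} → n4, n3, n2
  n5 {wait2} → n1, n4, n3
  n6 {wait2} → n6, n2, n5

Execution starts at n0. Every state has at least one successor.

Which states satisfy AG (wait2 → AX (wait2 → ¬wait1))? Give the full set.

States satisfying wait2 → AX (wait2 → ¬wait1): {n0, n1, n2, n3, n4, n6}.
States satisfying AG (wait2 → AX (wait2 → ¬wait1)): {n2, n3, n4}.

{n2, n3, n4}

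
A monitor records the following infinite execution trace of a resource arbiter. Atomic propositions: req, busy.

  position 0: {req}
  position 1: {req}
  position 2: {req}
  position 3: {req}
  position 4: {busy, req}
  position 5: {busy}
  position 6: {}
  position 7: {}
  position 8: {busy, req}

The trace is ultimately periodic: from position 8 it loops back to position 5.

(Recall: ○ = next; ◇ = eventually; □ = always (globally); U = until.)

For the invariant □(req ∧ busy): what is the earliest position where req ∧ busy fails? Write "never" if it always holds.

At position 0 the labels are {req}, so req ∧ busy is false there. This is the first violation.

0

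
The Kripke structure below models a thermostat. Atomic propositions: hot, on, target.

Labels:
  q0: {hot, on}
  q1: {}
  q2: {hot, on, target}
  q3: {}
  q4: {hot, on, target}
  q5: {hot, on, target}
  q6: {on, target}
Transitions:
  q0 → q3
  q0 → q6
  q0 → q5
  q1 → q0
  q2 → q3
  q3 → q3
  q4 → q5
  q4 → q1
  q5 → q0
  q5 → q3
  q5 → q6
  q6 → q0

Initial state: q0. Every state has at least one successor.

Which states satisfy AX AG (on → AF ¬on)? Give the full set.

States satisfying AG (on → AF ¬on): {q2, q3}.
States satisfying AX AG (on → AF ¬on): {q2, q3}.

{q2, q3}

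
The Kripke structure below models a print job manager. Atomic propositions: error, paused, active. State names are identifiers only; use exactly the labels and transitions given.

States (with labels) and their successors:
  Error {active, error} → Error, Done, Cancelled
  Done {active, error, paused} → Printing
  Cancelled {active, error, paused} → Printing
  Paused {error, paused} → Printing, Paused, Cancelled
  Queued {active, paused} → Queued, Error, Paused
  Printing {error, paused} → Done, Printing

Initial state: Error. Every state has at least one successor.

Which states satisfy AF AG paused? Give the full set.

{Done, Cancelled, Paused, Printing}

States satisfying AG paused: {Done, Cancelled, Paused, Printing}.
States satisfying AF AG paused: {Done, Cancelled, Paused, Printing}.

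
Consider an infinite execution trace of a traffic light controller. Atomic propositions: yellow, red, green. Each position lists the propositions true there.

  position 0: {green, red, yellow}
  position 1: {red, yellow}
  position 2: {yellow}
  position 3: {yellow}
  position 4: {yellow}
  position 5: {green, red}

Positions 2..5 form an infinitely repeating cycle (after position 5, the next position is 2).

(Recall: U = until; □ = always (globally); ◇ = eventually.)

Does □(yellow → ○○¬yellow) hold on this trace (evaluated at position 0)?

yellow → ○○¬yellow must hold at every position from 0 onward. It fails at position 0, so □(yellow → ○○¬yellow) is false.
Positions where yellow holds: 0, 1, 2, 3, 4.
Check ○○¬yellow at each: 0→fails, 1→fails, 2→fails, 3→ok, 4→fails.

Violated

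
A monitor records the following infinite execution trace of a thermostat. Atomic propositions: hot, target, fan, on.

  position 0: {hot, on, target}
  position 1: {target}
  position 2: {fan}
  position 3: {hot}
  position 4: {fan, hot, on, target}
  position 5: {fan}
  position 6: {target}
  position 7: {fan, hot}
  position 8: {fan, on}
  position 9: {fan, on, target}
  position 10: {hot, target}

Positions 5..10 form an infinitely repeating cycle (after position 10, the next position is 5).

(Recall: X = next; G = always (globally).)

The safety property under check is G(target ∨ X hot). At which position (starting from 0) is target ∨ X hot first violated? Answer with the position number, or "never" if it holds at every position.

5

Check target ∨ X hot at each position in order: 0 ✓, 1 ✓, 2 ✓, 3 ✓, 4 ✓.
At position 5 the labels are {fan} and the next position 6 has {target}, so target ∨ X hot is false there. This is the first violation.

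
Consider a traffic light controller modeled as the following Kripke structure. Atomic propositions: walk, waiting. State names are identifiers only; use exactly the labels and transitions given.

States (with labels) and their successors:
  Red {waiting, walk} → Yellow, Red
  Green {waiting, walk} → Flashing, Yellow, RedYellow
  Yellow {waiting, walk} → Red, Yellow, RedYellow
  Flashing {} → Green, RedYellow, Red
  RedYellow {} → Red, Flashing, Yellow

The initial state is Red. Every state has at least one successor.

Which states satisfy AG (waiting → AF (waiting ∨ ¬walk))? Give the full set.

States satisfying waiting → AF (waiting ∨ ¬walk): {Red, Green, Yellow, Flashing, RedYellow}.
States satisfying AG (waiting → AF (waiting ∨ ¬walk)): {Red, Green, Yellow, Flashing, RedYellow}.

{Red, Green, Yellow, Flashing, RedYellow}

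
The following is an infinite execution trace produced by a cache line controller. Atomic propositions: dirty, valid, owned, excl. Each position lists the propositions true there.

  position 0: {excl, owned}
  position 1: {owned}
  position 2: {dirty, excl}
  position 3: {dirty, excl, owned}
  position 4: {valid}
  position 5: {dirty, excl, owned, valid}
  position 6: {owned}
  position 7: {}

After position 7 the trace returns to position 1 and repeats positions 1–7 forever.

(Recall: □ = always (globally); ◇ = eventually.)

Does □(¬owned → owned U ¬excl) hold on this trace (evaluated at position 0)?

¬owned → owned U ¬excl must hold at every position from 0 onward. It fails at position 2, so □(¬owned → owned U ¬excl) is false.
Positions where ¬owned holds: 2, 4, 7.
Check owned U ¬excl at each: 2→fails, 4→ok, 7→ok.

No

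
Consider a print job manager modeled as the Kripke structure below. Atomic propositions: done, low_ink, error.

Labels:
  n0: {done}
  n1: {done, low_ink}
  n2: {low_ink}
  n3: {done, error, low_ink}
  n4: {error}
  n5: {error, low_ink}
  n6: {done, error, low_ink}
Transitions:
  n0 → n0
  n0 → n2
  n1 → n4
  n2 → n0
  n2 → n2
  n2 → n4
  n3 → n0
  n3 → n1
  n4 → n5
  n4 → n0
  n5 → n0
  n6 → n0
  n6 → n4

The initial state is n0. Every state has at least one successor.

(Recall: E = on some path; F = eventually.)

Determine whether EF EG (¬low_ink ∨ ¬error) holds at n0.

Satisfied

States satisfying EG (¬low_ink ∨ ¬error): {n0, n1, n2, n4}.
States satisfying EF EG (¬low_ink ∨ ¬error): {n0, n1, n2, n3, n4, n5, n6}.
Some path from n0 reaches a state where EG (¬low_ink ∨ ¬error) holds.
n0 ∈ Sat(EF EG (¬low_ink ∨ ¬error)).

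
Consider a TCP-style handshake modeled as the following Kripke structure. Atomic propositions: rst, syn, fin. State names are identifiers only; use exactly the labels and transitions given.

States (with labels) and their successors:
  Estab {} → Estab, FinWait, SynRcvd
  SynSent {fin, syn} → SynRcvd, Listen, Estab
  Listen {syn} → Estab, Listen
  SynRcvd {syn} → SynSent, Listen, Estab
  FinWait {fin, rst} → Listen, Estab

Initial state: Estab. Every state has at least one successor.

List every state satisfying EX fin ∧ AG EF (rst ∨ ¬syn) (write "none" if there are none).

States satisfying fin: {SynSent, FinWait}.
States satisfying EX fin: {Estab, SynRcvd}.
States satisfying EF (rst ∨ ¬syn): {Estab, SynSent, Listen, SynRcvd, FinWait}.
States satisfying AG EF (rst ∨ ¬syn): {Estab, SynSent, Listen, SynRcvd, FinWait}.
States satisfying EX fin ∧ AG EF (rst ∨ ¬syn): {Estab, SynRcvd}.

{Estab, SynRcvd}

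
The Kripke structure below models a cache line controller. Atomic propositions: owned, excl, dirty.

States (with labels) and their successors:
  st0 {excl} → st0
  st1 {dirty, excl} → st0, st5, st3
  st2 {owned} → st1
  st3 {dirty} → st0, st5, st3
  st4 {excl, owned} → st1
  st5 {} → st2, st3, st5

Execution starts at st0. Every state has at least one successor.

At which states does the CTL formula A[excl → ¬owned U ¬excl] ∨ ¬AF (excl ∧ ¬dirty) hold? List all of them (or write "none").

{st1, st2, st3, st5}

States satisfying excl → ¬owned: {st0, st1, st2, st3, st5}.
States satisfying ¬excl: {st2, st3, st5}.
States satisfying A[excl → ¬owned U ¬excl]: {st2, st3, st5}.
States satisfying excl ∧ ¬dirty: {st0, st4}.
States satisfying AF (excl ∧ ¬dirty): {st0, st4}.
States satisfying ¬AF (excl ∧ ¬dirty): {st1, st2, st3, st5}.
States satisfying A[excl → ¬owned U ¬excl] ∨ ¬AF (excl ∧ ¬dirty): {st1, st2, st3, st5}.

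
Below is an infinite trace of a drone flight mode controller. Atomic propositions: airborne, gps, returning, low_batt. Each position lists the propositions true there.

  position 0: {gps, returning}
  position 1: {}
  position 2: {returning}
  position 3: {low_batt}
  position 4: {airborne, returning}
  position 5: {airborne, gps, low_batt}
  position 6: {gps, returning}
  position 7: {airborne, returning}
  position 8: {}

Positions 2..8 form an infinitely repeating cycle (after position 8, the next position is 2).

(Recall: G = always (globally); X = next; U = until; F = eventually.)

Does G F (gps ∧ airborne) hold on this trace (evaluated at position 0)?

F (gps ∧ airborne) holds at every position 0..8, and those are all positions ever visited, so G F (gps ∧ airborne) holds.

Yes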